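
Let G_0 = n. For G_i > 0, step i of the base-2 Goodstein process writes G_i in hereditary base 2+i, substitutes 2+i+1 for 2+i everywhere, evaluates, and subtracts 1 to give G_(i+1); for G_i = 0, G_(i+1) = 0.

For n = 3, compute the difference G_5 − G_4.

step 0: 3 = 2 + 1; sub 3 for 2: 3 + 1; = 4; G_1 = 4−1 = 3
step 1: 3 = 3; sub 4 for 3: 4; = 4; G_2 = 4−1 = 3
step 2: 3 = 3; sub 5 for 4: 3; = 3; G_3 = 3−1 = 2
step 3: 2 = 2; sub 6 for 5: 2; = 2; G_4 = 2−1 = 1
step 4: 1 = 1; sub 7 for 6: 1; = 1; G_5 = 1−1 = 0

-1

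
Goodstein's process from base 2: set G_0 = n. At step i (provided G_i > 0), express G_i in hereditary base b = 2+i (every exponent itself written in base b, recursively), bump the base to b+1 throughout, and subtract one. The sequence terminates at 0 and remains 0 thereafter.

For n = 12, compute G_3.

15685

12 —HB2→ 2^(2 + 1) + 2^2 —bump→ 3^(3 + 1) + 3^3 = 108 —(−1)→ 107
107 —HB3→ 3^(3 + 1) + 2·3^2 + 2·3 + 2 —bump→ 4^(4 + 1) + 2·4^2 + 2·4 + 2 = 1066 —(−1)→ 1065
1065 —HB4→ 4^(4 + 1) + 2·4^2 + 2·4 + 1 —bump→ 5^(5 + 1) + 2·5^2 + 2·5 + 1 = 15686 —(−1)→ 15685
15685 —HB5→ 5^(5 + 1) + 2·5^2 + 2·5 —bump→ 6^(6 + 1) + 2·6^2 + 2·6 = 280020 —(−1)→ 280019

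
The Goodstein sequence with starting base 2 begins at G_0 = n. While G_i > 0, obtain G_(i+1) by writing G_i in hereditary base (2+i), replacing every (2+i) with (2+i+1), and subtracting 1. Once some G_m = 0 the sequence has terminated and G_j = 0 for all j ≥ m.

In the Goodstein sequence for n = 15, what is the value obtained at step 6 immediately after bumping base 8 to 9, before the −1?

(0) 15|_2 = 2^(2 + 1) + 2^2 + 2 + 1 ↦ 3^(3 + 1) + 3^3 + 3 + 1|_3 = 112 ⇒ 111
(1) 111|_3 = 3^(3 + 1) + 3^3 + 3 ↦ 4^(4 + 1) + 4^4 + 4|_4 = 1284 ⇒ 1283
(2) 1283|_4 = 4^(4 + 1) + 4^4 + 3 ↦ 5^(5 + 1) + 5^5 + 3|_5 = 18753 ⇒ 18752
(3) 18752|_5 = 5^(5 + 1) + 5^5 + 2 ↦ 6^(6 + 1) + 6^6 + 2|_6 = 326594 ⇒ 326593
(4) 326593|_6 = 6^(6 + 1) + 6^6 + 1 ↦ 7^(7 + 1) + 7^7 + 1|_7 = 6588345 ⇒ 6588344
(5) 6588344|_7 = 7^(7 + 1) + 7^7 ↦ 8^(8 + 1) + 8^8|_8 = 150994944 ⇒ 150994943
(6) 150994943|_8 = 8^(8 + 1) + 7·8^7 + 7·8^6 + 7·8^5 + 7·8^4 + 7·8^3 + 7·8^2 + 7·8 + 7 ↦ 9^(9 + 1) + 7·9^7 + 7·9^6 + 7·9^5 + 7·9^4 + 7·9^3 + 7·9^2 + 7·9 + 7|_9 = 3524450281 ⇒ 3524450280

3524450281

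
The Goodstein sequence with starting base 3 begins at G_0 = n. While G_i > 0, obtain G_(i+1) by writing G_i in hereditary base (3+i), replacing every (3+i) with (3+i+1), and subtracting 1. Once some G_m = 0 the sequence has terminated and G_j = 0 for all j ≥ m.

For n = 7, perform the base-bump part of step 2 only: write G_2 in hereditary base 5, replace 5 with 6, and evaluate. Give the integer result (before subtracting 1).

G_0 = 7. HB_3(7) = 2·3 + 1. Bump = 9. G_1 = 8.
G_1 = 8. HB_4(8) = 2·4. Bump = 10. G_2 = 9.
G_2 = 9. HB_5(9) = 5 + 4. Bump = 10. G_3 = 9.

10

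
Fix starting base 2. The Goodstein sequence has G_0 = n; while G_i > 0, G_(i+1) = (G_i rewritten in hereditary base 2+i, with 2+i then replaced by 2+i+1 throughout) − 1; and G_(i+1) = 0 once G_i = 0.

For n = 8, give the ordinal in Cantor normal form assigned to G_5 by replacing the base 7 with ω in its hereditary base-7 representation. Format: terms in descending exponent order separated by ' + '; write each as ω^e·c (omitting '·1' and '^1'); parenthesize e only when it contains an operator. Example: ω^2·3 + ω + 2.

i=0: 8 = 2^(2 + 1) (b=2); 2→3: 3^(3 + 1) = 81; 81−1 = 80
i=1: 80 = 2·3^3 + 2·3^2 + 2·3 + 2 (b=3); 3→4: 2·4^4 + 2·4^2 + 2·4 + 2 = 554; 554−1 = 553
i=2: 553 = 2·4^4 + 2·4^2 + 2·4 + 1 (b=4); 4→5: 2·5^5 + 2·5^2 + 2·5 + 1 = 6311; 6311−1 = 6310
i=3: 6310 = 2·5^5 + 2·5^2 + 2·5 (b=5); 5→6: 2·6^6 + 2·6^2 + 2·6 = 93396; 93396−1 = 93395
i=4: 93395 = 2·6^6 + 2·6^2 + 6 + 5 (b=6); 6→7: 2·7^7 + 2·7^2 + 7 + 5 = 1647196; 1647196−1 = 1647195

ω^ω·2 + ω^2·2 + ω + 4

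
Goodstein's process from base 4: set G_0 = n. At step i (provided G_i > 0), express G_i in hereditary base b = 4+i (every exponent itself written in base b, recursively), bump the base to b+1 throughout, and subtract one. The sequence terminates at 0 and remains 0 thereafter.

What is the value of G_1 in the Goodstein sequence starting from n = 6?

6

i=0: 6 = 4 + 2 (b=4); 4→5: 5 + 2 = 7; 7−1 = 6
i=1: 6 = 5 + 1 (b=5); 5→6: 6 + 1 = 7; 7−1 = 6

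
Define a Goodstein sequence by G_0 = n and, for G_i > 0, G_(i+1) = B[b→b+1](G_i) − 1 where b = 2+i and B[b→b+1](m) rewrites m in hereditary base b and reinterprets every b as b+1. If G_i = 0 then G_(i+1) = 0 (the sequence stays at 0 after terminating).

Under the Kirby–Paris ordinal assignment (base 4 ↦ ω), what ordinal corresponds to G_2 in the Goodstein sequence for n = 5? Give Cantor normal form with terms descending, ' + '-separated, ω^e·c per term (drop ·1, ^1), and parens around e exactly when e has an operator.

(0) 5|_2 = 2^2 + 1 ↦ 3^3 + 1|_3 = 28 ⇒ 27
(1) 27|_3 = 3^3 ↦ 4^4|_4 = 256 ⇒ 255

ω^3·3 + ω^2·3 + ω·3 + 3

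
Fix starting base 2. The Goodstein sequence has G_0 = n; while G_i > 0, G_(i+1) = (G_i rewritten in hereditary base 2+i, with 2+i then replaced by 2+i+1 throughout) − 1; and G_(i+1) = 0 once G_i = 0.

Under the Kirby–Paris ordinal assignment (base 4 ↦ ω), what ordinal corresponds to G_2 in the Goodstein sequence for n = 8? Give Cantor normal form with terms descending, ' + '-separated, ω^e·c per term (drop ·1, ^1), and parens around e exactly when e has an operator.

[0] 8 ≡ 2^(2 + 1) (base 2). Lift 3: 81. −1: 80.
[1] 80 ≡ 2·3^3 + 2·3^2 + 2·3 + 2 (base 3). Lift 4: 554. −1: 553.
[2] 553 ≡ 2·4^4 + 2·4^2 + 2·4 + 1 (base 4). Lift 5: 6311. −1: 6310.

ω^ω·2 + ω^2·2 + ω·2 + 1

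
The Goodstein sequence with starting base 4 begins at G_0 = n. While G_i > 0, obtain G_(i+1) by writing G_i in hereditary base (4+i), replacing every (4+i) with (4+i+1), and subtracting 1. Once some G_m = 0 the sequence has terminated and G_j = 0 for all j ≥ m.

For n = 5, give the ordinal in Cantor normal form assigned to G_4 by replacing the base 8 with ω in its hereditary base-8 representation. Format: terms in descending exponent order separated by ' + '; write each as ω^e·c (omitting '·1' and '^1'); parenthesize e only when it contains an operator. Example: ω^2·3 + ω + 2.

(0) 5|_4 = 4 + 1 ↦ 5 + 1|_5 = 6 ⇒ 5
(1) 5|_5 = 5 ↦ 6|_6 = 6 ⇒ 5
(2) 5|_6 = 5 ↦ 5|_7 = 5 ⇒ 4
(3) 4|_7 = 4 ↦ 4|_8 = 4 ⇒ 3
(4) 3|_8 = 3 ↦ 3|_9 = 3 ⇒ 2

3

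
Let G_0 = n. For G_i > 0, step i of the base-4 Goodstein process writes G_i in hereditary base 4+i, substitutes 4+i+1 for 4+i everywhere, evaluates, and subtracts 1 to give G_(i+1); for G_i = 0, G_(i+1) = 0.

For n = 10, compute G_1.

11

G_0 = 10. HB_4(10) = 2·4 + 2. Bump = 12. G_1 = 11.
G_1 = 11. HB_5(11) = 2·5 + 1. Bump = 13. G_2 = 12.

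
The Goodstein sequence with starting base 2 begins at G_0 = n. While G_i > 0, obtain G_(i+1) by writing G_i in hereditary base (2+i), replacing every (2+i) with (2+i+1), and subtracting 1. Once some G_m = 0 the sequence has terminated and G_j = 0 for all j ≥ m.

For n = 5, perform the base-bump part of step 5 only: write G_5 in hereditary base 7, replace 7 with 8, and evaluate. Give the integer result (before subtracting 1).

1752

G_0 = 5. HB_2(5) = 2^2 + 1. Bump = 28. G_1 = 27.
G_1 = 27. HB_3(27) = 3^3. Bump = 256. G_2 = 255.
G_2 = 255. HB_4(255) = 3·4^3 + 3·4^2 + 3·4 + 3. Bump = 468. G_3 = 467.
G_3 = 467. HB_5(467) = 3·5^3 + 3·5^2 + 3·5 + 2. Bump = 776. G_4 = 775.
G_4 = 775. HB_6(775) = 3·6^3 + 3·6^2 + 3·6 + 1. Bump = 1198. G_5 = 1197.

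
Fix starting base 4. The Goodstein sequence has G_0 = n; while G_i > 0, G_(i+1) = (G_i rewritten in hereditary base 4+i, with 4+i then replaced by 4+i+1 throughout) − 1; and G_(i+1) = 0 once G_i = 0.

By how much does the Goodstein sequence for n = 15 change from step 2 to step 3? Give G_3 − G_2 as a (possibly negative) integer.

i=0: 15 = 3·4 + 3 (b=4); 4→5: 3·5 + 3 = 18; 18−1 = 17
i=1: 17 = 3·5 + 2 (b=5); 5→6: 3·6 + 2 = 20; 20−1 = 19
i=2: 19 = 3·6 + 1 (b=6); 6→7: 3·7 + 1 = 22; 22−1 = 21

2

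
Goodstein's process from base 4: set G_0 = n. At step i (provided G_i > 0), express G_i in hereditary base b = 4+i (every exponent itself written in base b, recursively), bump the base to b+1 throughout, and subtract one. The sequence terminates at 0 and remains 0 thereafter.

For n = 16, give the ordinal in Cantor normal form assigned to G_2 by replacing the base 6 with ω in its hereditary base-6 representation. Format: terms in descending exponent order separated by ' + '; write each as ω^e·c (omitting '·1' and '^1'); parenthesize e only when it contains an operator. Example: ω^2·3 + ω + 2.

ω·4 + 3

G_0=16  [base 4] 4^2  →[4↦5]→  5^2 = 25  −1 ⇒ G_1=24
G_1=24  [base 5] 4·5 + 4  →[5↦6]→  4·6 + 4 = 28  −1 ⇒ G_2=27
G_2=27  [base 6] 4·6 + 3  →[6↦7]→  4·7 + 3 = 31  −1 ⇒ G_3=30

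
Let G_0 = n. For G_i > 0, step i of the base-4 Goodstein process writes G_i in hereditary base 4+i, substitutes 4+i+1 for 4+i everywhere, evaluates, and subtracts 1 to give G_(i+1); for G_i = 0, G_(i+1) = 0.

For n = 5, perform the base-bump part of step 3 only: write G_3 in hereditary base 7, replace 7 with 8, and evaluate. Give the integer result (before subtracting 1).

4

base 4: 5 = 4 + 1; at 5: 5 + 1 = 6; next = 5
base 5: 5 = 5; at 6: 6 = 6; next = 5
base 6: 5 = 5; at 7: 5 = 5; next = 4
base 7: 4 = 4; at 8: 4 = 4; next = 3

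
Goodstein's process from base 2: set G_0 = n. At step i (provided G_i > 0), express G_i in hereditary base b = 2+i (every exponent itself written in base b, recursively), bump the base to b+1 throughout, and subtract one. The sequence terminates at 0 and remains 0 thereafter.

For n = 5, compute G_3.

467

[0] 5 ≡ 2^2 + 1 (base 2). Lift 3: 28. −1: 27.
[1] 27 ≡ 3^3 (base 3). Lift 4: 256. −1: 255.
[2] 255 ≡ 3·4^3 + 3·4^2 + 3·4 + 3 (base 4). Lift 5: 468. −1: 467.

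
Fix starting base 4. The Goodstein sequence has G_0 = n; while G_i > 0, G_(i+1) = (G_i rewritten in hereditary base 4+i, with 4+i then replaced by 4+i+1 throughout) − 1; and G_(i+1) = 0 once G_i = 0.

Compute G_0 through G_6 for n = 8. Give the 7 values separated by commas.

8, 9, 9, 9, 9, 9, 9

base 4: 8 = 2·4; at 5: 2·5 = 10; next = 9
base 5: 9 = 5 + 4; at 6: 6 + 4 = 10; next = 9
base 6: 9 = 6 + 3; at 7: 7 + 3 = 10; next = 9
base 7: 9 = 7 + 2; at 8: 8 + 2 = 10; next = 9
base 8: 9 = 8 + 1; at 9: 9 + 1 = 10; next = 9
base 9: 9 = 9; at 10: 10 = 10; next = 9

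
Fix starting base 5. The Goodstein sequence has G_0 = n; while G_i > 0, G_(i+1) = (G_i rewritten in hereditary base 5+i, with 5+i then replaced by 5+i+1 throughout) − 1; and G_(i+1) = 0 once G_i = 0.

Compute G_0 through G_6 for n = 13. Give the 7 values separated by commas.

13, 14, 15, 16, 17, 17, 17

(0) 13|_5 = 2·5 + 3 ↦ 2·6 + 3|_6 = 15 ⇒ 14
(1) 14|_6 = 2·6 + 2 ↦ 2·7 + 2|_7 = 16 ⇒ 15
(2) 15|_7 = 2·7 + 1 ↦ 2·8 + 1|_8 = 17 ⇒ 16
(3) 16|_8 = 2·8 ↦ 2·9|_9 = 18 ⇒ 17
(4) 17|_9 = 9 + 8 ↦ 10 + 8|_10 = 18 ⇒ 17
(5) 17|_10 = 10 + 7 ↦ 11 + 7|_11 = 18 ⇒ 17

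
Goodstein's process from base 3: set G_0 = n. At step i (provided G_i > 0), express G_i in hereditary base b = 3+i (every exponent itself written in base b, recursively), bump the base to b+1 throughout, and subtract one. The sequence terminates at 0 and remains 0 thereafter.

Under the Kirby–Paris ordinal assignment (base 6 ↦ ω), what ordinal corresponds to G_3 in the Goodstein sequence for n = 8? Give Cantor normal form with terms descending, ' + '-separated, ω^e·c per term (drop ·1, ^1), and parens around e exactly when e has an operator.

ω + 5

i=0: 8 = 2·3 + 2 (b=3); 3→4: 2·4 + 2 = 10; 10−1 = 9
i=1: 9 = 2·4 + 1 (b=4); 4→5: 2·5 + 1 = 11; 11−1 = 10
i=2: 10 = 2·5 (b=5); 5→6: 2·6 = 12; 12−1 = 11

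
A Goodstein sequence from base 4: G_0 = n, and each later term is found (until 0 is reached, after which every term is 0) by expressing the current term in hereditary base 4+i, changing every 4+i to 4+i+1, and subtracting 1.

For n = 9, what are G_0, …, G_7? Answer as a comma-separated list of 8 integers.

base 4: 9 = 2·4 + 1; at 5: 2·5 + 1 = 11; next = 10
base 5: 10 = 2·5; at 6: 2·6 = 12; next = 11
base 6: 11 = 6 + 5; at 7: 7 + 5 = 12; next = 11
base 7: 11 = 7 + 4; at 8: 8 + 4 = 12; next = 11
base 8: 11 = 8 + 3; at 9: 9 + 3 = 12; next = 11
base 9: 11 = 9 + 2; at 10: 10 + 2 = 12; next = 11
base 10: 11 = 10 + 1; at 11: 11 + 1 = 12; next = 11

9, 10, 11, 11, 11, 11, 11, 11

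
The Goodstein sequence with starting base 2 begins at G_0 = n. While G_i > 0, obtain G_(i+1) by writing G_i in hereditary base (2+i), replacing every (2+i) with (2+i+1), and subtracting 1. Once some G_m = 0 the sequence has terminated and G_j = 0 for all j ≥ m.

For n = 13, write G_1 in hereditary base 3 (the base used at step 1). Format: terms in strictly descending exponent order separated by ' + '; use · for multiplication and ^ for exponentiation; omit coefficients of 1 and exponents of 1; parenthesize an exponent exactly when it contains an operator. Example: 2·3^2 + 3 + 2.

3^(3 + 1) + 3^3

base 2: 13 = 2^(2 + 1) + 2^2 + 1; at 3: 3^(3 + 1) + 3^3 + 1 = 109; next = 108
base 3: 108 = 3^(3 + 1) + 3^3; at 4: 4^(4 + 1) + 4^4 = 1280; next = 1279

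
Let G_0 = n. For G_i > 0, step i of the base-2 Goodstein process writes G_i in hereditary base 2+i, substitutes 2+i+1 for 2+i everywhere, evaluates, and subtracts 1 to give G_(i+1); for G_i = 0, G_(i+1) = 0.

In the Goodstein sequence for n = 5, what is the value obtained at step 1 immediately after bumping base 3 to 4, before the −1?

G_0 = 5. HB_2(5) = 2^2 + 1. Bump = 28. G_1 = 27.
G_1 = 27. HB_3(27) = 3^3. Bump = 256. G_2 = 255.

256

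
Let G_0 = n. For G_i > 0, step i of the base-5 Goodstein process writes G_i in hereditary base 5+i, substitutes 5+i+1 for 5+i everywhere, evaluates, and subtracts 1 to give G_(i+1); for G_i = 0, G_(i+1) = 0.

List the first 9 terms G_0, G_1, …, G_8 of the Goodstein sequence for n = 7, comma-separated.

[0] 7 ≡ 5 + 2 (base 5). Lift 6: 8. −1: 7.
[1] 7 ≡ 6 + 1 (base 6). Lift 7: 8. −1: 7.
[2] 7 ≡ 7 (base 7). Lift 8: 8. −1: 7.
[3] 7 ≡ 7 (base 8). Lift 9: 7. −1: 6.
[4] 6 ≡ 6 (base 9). Lift 10: 6. −1: 5.
[5] 5 ≡ 5 (base 10). Lift 11: 5. −1: 4.
[6] 4 ≡ 4 (base 11). Lift 12: 4. −1: 3.
[7] 3 ≡ 3 (base 12). Lift 13: 3. −1: 2.

7, 7, 7, 7, 6, 5, 4, 3, 2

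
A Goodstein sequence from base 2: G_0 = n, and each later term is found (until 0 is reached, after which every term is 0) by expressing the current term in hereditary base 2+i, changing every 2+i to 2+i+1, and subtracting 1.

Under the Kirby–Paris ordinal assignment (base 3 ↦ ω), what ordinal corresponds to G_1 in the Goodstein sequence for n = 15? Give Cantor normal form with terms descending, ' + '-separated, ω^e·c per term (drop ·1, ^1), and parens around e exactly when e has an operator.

G_0 = 15. HB_2(15) = 2^(2 + 1) + 2^2 + 2 + 1. Bump = 112. G_1 = 111.
G_1 = 111. HB_3(111) = 3^(3 + 1) + 3^3 + 3. Bump = 1284. G_2 = 1283.

ω^(ω + 1) + ω^ω + ω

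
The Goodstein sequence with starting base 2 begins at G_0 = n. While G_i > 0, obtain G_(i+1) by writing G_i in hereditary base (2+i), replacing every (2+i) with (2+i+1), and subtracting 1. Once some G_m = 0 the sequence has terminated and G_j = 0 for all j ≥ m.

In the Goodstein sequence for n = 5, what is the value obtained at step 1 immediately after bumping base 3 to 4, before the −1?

G_0 = 5. HB_2(5) = 2^2 + 1. Bump = 28. G_1 = 27.
G_1 = 27. HB_3(27) = 3^3. Bump = 256. G_2 = 255.

256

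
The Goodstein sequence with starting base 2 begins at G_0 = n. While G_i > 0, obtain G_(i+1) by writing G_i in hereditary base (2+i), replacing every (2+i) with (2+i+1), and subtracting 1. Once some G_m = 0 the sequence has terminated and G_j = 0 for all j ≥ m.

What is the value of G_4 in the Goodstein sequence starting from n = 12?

G_0=12  [base 2] 2^(2 + 1) + 2^2  →[2↦3]→  3^(3 + 1) + 3^3 = 108  −1 ⇒ G_1=107
G_1=107  [base 3] 3^(3 + 1) + 2·3^2 + 2·3 + 2  →[3↦4]→  4^(4 + 1) + 2·4^2 + 2·4 + 2 = 1066  −1 ⇒ G_2=1065
G_2=1065  [base 4] 4^(4 + 1) + 2·4^2 + 2·4 + 1  →[4↦5]→  5^(5 + 1) + 2·5^2 + 2·5 + 1 = 15686  −1 ⇒ G_3=15685
G_3=15685  [base 5] 5^(5 + 1) + 2·5^2 + 2·5  →[5↦6]→  6^(6 + 1) + 2·6^2 + 2·6 = 280020  −1 ⇒ G_4=280019

280019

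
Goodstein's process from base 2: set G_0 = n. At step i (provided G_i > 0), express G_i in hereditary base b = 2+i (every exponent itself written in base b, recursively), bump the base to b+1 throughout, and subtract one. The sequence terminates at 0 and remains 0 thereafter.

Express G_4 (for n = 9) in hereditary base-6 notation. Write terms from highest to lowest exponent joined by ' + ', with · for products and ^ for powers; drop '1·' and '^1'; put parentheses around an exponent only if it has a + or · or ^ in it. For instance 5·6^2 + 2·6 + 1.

G_0=9  [base 2] 2^(2 + 1) + 1  →[2↦3]→  3^(3 + 1) + 1 = 82  −1 ⇒ G_1=81
G_1=81  [base 3] 3^(3 + 1)  →[3↦4]→  4^(4 + 1) = 1024  −1 ⇒ G_2=1023
G_2=1023  [base 4] 3·4^4 + 3·4^3 + 3·4^2 + 3·4 + 3  →[4↦5]→  3·5^5 + 3·5^3 + 3·5^2 + 3·5 + 3 = 9843  −1 ⇒ G_3=9842
G_3=9842  [base 5] 3·5^5 + 3·5^3 + 3·5^2 + 3·5 + 2  →[5↦6]→  3·6^6 + 3·6^3 + 3·6^2 + 3·6 + 2 = 140744  −1 ⇒ G_4=140743

3·6^6 + 3·6^3 + 3·6^2 + 3·6 + 1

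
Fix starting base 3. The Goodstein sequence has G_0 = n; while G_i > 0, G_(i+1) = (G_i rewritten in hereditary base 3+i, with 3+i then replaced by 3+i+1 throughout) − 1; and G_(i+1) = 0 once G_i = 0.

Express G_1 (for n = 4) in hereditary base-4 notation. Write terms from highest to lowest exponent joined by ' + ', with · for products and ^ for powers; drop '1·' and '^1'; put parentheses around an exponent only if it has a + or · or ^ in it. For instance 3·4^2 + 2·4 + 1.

step 0: 4 = 3 + 1; sub 4 for 3: 4 + 1; = 5; G_1 = 5−1 = 4
step 1: 4 = 4; sub 5 for 4: 5; = 5; G_2 = 5−1 = 4

4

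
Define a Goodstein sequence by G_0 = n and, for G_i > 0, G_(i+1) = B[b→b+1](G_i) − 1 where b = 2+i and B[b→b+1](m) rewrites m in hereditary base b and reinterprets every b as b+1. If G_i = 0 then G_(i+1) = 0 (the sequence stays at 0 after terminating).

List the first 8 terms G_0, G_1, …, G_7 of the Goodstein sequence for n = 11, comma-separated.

step 0: 11 = 2^(2 + 1) + 2 + 1; sub 3 for 2: 3^(3 + 1) + 3 + 1; = 85; G_1 = 85−1 = 84
step 1: 84 = 3^(3 + 1) + 3; sub 4 for 3: 4^(4 + 1) + 4; = 1028; G_2 = 1028−1 = 1027
step 2: 1027 = 4^(4 + 1) + 3; sub 5 for 4: 5^(5 + 1) + 3; = 15628; G_3 = 15628−1 = 15627
step 3: 15627 = 5^(5 + 1) + 2; sub 6 for 5: 6^(6 + 1) + 2; = 279938; G_4 = 279938−1 = 279937
step 4: 279937 = 6^(6 + 1) + 1; sub 7 for 6: 7^(7 + 1) + 1; = 5764802; G_5 = 5764802−1 = 5764801
step 5: 5764801 = 7^(7 + 1); sub 8 for 7: 8^(8 + 1); = 134217728; G_6 = 134217728−1 = 134217727
step 6: 134217727 = 7·8^8 + 7·8^7 + 7·8^6 + 7·8^5 + 7·8^4 + 7·8^3 + 7·8^2 + 7·8 + 7; sub 9 for 8: 7·9^9 + 7·9^7 + 7·9^6 + 7·9^5 + 7·9^4 + 7·9^3 + 7·9^2 + 7·9 + 7; = 2749609303; G_7 = 2749609303−1 = 2749609302

11, 84, 1027, 15627, 279937, 5764801, 134217727, 2749609302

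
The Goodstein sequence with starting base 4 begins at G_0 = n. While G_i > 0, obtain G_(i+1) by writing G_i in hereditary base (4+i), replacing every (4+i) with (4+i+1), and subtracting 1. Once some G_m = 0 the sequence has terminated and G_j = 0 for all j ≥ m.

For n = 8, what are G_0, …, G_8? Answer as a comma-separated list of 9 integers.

8, 9, 9, 9, 9, 9, 9, 8, 7

[0] 8 ≡ 2·4 (base 4). Lift 5: 10. −1: 9.
[1] 9 ≡ 5 + 4 (base 5). Lift 6: 10. −1: 9.
[2] 9 ≡ 6 + 3 (base 6). Lift 7: 10. −1: 9.
[3] 9 ≡ 7 + 2 (base 7). Lift 8: 10. −1: 9.
[4] 9 ≡ 8 + 1 (base 8). Lift 9: 10. −1: 9.
[5] 9 ≡ 9 (base 9). Lift 10: 10. −1: 9.
[6] 9 ≡ 9 (base 10). Lift 11: 9. −1: 8.
[7] 8 ≡ 8 (base 11). Lift 12: 8. −1: 7.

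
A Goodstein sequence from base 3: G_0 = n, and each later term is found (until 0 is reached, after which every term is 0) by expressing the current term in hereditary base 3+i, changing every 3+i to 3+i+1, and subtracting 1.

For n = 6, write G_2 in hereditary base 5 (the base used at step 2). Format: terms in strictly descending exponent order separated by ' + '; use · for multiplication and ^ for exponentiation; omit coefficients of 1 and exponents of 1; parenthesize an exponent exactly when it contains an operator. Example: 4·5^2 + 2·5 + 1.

6 —HB3→ 2·3 —bump→ 2·4 = 8 —(−1)→ 7
7 —HB4→ 4 + 3 —bump→ 5 + 3 = 8 —(−1)→ 7
7 —HB5→ 5 + 2 —bump→ 6 + 2 = 8 —(−1)→ 7

5 + 2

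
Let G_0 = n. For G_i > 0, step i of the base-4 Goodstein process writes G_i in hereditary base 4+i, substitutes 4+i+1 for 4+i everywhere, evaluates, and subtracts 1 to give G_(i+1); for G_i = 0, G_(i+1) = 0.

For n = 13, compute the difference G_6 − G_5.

1

i=0: 13 = 3·4 + 1 (b=4); 4→5: 3·5 + 1 = 16; 16−1 = 15
i=1: 15 = 3·5 (b=5); 5→6: 3·6 = 18; 18−1 = 17
i=2: 17 = 2·6 + 5 (b=6); 6→7: 2·7 + 5 = 19; 19−1 = 18
i=3: 18 = 2·7 + 4 (b=7); 7→8: 2·8 + 4 = 20; 20−1 = 19
i=4: 19 = 2·8 + 3 (b=8); 8→9: 2·9 + 3 = 21; 21−1 = 20
i=5: 20 = 2·9 + 2 (b=9); 9→10: 2·10 + 2 = 22; 22−1 = 21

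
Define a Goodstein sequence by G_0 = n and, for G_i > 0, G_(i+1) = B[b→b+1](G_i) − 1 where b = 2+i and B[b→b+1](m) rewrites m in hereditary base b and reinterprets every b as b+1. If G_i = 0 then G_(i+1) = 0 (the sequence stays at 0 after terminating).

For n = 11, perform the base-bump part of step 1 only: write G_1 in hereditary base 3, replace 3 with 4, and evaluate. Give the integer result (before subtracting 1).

base 2: 11 = 2^(2 + 1) + 2 + 1; at 3: 3^(3 + 1) + 3 + 1 = 85; next = 84
base 3: 84 = 3^(3 + 1) + 3; at 4: 4^(4 + 1) + 4 = 1028; next = 1027

1028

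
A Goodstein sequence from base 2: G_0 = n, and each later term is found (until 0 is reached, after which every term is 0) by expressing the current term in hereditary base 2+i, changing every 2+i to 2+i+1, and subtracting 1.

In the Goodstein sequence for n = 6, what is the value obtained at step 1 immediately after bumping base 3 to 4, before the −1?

258

(0) 6|_2 = 2^2 + 2 ↦ 3^3 + 3|_3 = 30 ⇒ 29
(1) 29|_3 = 3^3 + 2 ↦ 4^4 + 2|_4 = 258 ⇒ 257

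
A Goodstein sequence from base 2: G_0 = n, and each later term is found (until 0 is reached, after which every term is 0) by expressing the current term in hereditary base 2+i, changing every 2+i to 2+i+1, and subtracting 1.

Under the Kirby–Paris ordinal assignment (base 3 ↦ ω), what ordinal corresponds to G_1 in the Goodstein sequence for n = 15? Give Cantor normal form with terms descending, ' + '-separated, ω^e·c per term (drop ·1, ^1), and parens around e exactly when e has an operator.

G_0 = 15. HB_2(15) = 2^(2 + 1) + 2^2 + 2 + 1. Bump = 112. G_1 = 111.
G_1 = 111. HB_3(111) = 3^(3 + 1) + 3^3 + 3. Bump = 1284. G_2 = 1283.

ω^(ω + 1) + ω^ω + ω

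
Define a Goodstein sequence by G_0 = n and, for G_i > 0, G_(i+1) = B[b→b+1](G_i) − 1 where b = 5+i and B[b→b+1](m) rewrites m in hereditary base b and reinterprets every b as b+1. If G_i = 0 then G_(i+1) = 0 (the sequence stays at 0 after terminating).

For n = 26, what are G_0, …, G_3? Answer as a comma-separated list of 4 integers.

step 0: 26 = 5^2 + 1; sub 6 for 5: 6^2 + 1; = 37; G_1 = 37−1 = 36
step 1: 36 = 6^2; sub 7 for 6: 7^2; = 49; G_2 = 49−1 = 48
step 2: 48 = 6·7 + 6; sub 8 for 7: 6·8 + 6; = 54; G_3 = 54−1 = 53

26, 36, 48, 53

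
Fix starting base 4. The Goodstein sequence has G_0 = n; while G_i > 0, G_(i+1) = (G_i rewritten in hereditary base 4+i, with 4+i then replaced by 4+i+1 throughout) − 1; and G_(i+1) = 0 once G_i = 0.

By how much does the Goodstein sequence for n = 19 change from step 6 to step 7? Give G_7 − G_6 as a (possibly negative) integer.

6

[0] 19 ≡ 4^2 + 3 (base 4). Lift 5: 28. −1: 27.
[1] 27 ≡ 5^2 + 2 (base 5). Lift 6: 38. −1: 37.
[2] 37 ≡ 6^2 + 1 (base 6). Lift 7: 50. −1: 49.
[3] 49 ≡ 7^2 (base 7). Lift 8: 64. −1: 63.
[4] 63 ≡ 7·8 + 7 (base 8). Lift 9: 70. −1: 69.
[5] 69 ≡ 7·9 + 6 (base 9). Lift 10: 76. −1: 75.
[6] 75 ≡ 7·10 + 5 (base 10). Lift 11: 82. −1: 81.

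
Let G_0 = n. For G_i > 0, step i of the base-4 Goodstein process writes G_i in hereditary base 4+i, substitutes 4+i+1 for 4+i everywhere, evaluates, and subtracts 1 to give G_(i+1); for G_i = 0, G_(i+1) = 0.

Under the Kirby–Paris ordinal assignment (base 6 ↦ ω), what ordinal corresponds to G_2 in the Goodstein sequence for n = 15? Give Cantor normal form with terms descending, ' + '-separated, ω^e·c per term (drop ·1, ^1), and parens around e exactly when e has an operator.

i=0: 15 = 3·4 + 3 (b=4); 4→5: 3·5 + 3 = 18; 18−1 = 17
i=1: 17 = 3·5 + 2 (b=5); 5→6: 3·6 + 2 = 20; 20−1 = 19

ω·3 + 1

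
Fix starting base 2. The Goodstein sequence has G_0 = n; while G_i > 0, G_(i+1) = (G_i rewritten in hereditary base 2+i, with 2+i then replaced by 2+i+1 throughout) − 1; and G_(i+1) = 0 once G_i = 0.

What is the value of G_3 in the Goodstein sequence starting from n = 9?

9842

step 0: 9 = 2^(2 + 1) + 1; sub 3 for 2: 3^(3 + 1) + 1; = 82; G_1 = 82−1 = 81
step 1: 81 = 3^(3 + 1); sub 4 for 3: 4^(4 + 1); = 1024; G_2 = 1024−1 = 1023
step 2: 1023 = 3·4^4 + 3·4^3 + 3·4^2 + 3·4 + 3; sub 5 for 4: 3·5^5 + 3·5^3 + 3·5^2 + 3·5 + 3; = 9843; G_3 = 9843−1 = 9842
step 3: 9842 = 3·5^5 + 3·5^3 + 3·5^2 + 3·5 + 2; sub 6 for 5: 3·6^6 + 3·6^3 + 3·6^2 + 3·6 + 2; = 140744; G_4 = 140744−1 = 140743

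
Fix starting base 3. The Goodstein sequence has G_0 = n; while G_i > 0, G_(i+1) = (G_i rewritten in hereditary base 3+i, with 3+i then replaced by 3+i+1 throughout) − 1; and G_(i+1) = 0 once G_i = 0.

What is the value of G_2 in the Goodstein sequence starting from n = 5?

5

i=0: 5 = 3 + 2 (b=3); 3→4: 4 + 2 = 6; 6−1 = 5
i=1: 5 = 4 + 1 (b=4); 4→5: 5 + 1 = 6; 6−1 = 5
i=2: 5 = 5 (b=5); 5→6: 6 = 6; 6−1 = 5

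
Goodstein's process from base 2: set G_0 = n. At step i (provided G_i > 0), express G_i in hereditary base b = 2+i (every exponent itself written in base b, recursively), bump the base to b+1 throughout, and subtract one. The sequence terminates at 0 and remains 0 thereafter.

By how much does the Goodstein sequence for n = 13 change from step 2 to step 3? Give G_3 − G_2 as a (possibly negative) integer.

14813

step 0: 13 = 2^(2 + 1) + 2^2 + 1; sub 3 for 2: 3^(3 + 1) + 3^3 + 1; = 109; G_1 = 109−1 = 108
step 1: 108 = 3^(3 + 1) + 3^3; sub 4 for 3: 4^(4 + 1) + 4^4; = 1280; G_2 = 1280−1 = 1279
step 2: 1279 = 4^(4 + 1) + 3·4^3 + 3·4^2 + 3·4 + 3; sub 5 for 4: 5^(5 + 1) + 3·5^3 + 3·5^2 + 3·5 + 3; = 16093; G_3 = 16093−1 = 16092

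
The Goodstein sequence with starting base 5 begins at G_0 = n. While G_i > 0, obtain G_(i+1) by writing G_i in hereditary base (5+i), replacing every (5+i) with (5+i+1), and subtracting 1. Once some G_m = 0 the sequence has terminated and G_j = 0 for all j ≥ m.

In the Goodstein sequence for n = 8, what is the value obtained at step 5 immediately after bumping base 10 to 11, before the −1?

[0] 8 ≡ 5 + 3 (base 5). Lift 6: 9. −1: 8.
[1] 8 ≡ 6 + 2 (base 6). Lift 7: 9. −1: 8.
[2] 8 ≡ 7 + 1 (base 7). Lift 8: 9. −1: 8.
[3] 8 ≡ 8 (base 8). Lift 9: 9. −1: 8.
[4] 8 ≡ 8 (base 9). Lift 10: 8. −1: 7.
[5] 7 ≡ 7 (base 10). Lift 11: 7. −1: 6.

7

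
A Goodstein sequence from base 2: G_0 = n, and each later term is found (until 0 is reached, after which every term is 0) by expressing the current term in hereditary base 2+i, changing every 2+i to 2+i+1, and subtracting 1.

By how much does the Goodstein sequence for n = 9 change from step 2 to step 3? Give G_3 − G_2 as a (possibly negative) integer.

G_0 = 9. HB_2(9) = 2^(2 + 1) + 1. Bump = 82. G_1 = 81.
G_1 = 81. HB_3(81) = 3^(3 + 1). Bump = 1024. G_2 = 1023.
G_2 = 1023. HB_4(1023) = 3·4^4 + 3·4^3 + 3·4^2 + 3·4 + 3. Bump = 9843. G_3 = 9842.

8819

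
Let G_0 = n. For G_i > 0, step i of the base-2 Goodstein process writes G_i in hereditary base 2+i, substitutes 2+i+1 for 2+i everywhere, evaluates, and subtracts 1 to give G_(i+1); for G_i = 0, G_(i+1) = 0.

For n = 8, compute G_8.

20000000211

G_0 = 8. HB_2(8) = 2^(2 + 1). Bump = 81. G_1 = 80.
G_1 = 80. HB_3(80) = 2·3^3 + 2·3^2 + 2·3 + 2. Bump = 554. G_2 = 553.
G_2 = 553. HB_4(553) = 2·4^4 + 2·4^2 + 2·4 + 1. Bump = 6311. G_3 = 6310.
G_3 = 6310. HB_5(6310) = 2·5^5 + 2·5^2 + 2·5. Bump = 93396. G_4 = 93395.
G_4 = 93395. HB_6(93395) = 2·6^6 + 2·6^2 + 6 + 5. Bump = 1647196. G_5 = 1647195.
G_5 = 1647195. HB_7(1647195) = 2·7^7 + 2·7^2 + 7 + 4. Bump = 33554572. G_6 = 33554571.
G_6 = 33554571. HB_8(33554571) = 2·8^8 + 2·8^2 + 8 + 3. Bump = 774841152. G_7 = 774841151.
G_7 = 774841151. HB_9(774841151) = 2·9^9 + 2·9^2 + 9 + 2. Bump = 20000000212. G_8 = 20000000211.
G_8 = 20000000211. HB_10(20000000211) = 2·10^10 + 2·10^2 + 10 + 1. Bump = 570623341476. G_9 = 570623341475.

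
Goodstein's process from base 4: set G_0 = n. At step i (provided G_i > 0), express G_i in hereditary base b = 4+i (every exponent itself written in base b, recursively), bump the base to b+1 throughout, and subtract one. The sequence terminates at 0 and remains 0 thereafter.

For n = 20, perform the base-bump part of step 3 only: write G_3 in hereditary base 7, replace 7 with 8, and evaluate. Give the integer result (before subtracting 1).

66

20 —HB4→ 4^2 + 4 —bump→ 5^2 + 5 = 30 —(−1)→ 29
29 —HB5→ 5^2 + 4 —bump→ 6^2 + 4 = 40 —(−1)→ 39
39 —HB6→ 6^2 + 3 —bump→ 7^2 + 3 = 52 —(−1)→ 51
51 —HB7→ 7^2 + 2 —bump→ 8^2 + 2 = 66 —(−1)→ 65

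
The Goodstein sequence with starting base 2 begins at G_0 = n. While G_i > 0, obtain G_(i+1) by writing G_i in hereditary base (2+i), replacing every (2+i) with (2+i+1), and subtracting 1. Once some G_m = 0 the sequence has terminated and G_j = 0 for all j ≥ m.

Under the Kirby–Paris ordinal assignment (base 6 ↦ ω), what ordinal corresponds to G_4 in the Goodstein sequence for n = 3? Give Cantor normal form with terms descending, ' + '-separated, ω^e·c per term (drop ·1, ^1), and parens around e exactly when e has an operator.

base 2: 3 = 2 + 1; at 3: 3 + 1 = 4; next = 3
base 3: 3 = 3; at 4: 4 = 4; next = 3
base 4: 3 = 3; at 5: 3 = 3; next = 2
base 5: 2 = 2; at 6: 2 = 2; next = 1
base 6: 1 = 1; at 7: 1 = 1; next = 0

1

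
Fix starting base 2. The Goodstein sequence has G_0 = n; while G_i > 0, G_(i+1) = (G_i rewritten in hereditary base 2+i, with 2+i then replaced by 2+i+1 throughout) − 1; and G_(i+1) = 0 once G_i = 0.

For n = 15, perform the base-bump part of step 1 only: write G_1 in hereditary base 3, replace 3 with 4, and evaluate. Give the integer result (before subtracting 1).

step 0: 15 = 2^(2 + 1) + 2^2 + 2 + 1; sub 3 for 2: 3^(3 + 1) + 3^3 + 3 + 1; = 112; G_1 = 112−1 = 111
step 1: 111 = 3^(3 + 1) + 3^3 + 3; sub 4 for 3: 4^(4 + 1) + 4^4 + 4; = 1284; G_2 = 1284−1 = 1283

1284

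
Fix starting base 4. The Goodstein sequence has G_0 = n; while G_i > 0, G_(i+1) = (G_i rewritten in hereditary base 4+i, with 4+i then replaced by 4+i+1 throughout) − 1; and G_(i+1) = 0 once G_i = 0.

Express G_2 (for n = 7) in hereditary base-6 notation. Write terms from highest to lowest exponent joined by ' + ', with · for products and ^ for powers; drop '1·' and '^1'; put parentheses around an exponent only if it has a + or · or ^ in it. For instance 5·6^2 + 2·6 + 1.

6 + 1

G_0 = 7. HB_4(7) = 4 + 3. Bump = 8. G_1 = 7.
G_1 = 7. HB_5(7) = 5 + 2. Bump = 8. G_2 = 7.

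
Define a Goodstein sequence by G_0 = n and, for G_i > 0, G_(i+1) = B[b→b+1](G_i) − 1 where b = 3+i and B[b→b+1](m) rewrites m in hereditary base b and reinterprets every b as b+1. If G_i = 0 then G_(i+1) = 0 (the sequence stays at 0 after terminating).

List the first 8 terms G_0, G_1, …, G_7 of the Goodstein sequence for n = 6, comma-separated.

(0) 6|_3 = 2·3 ↦ 2·4|_4 = 8 ⇒ 7
(1) 7|_4 = 4 + 3 ↦ 5 + 3|_5 = 8 ⇒ 7
(2) 7|_5 = 5 + 2 ↦ 6 + 2|_6 = 8 ⇒ 7
(3) 7|_6 = 6 + 1 ↦ 7 + 1|_7 = 8 ⇒ 7
(4) 7|_7 = 7 ↦ 8|_8 = 8 ⇒ 7
(5) 7|_8 = 7 ↦ 7|_9 = 7 ⇒ 6
(6) 6|_9 = 6 ↦ 6|_10 = 6 ⇒ 5

6, 7, 7, 7, 7, 7, 6, 5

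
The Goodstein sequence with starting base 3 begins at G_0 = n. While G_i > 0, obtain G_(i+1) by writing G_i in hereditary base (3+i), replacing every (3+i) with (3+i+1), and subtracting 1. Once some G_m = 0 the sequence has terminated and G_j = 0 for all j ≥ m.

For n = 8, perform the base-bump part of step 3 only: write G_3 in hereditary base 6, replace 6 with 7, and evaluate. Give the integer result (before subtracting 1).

step 0: 8 = 2·3 + 2; sub 4 for 3: 2·4 + 2; = 10; G_1 = 10−1 = 9
step 1: 9 = 2·4 + 1; sub 5 for 4: 2·5 + 1; = 11; G_2 = 11−1 = 10
step 2: 10 = 2·5; sub 6 for 5: 2·6; = 12; G_3 = 12−1 = 11
step 3: 11 = 6 + 5; sub 7 for 6: 7 + 5; = 12; G_4 = 12−1 = 11

12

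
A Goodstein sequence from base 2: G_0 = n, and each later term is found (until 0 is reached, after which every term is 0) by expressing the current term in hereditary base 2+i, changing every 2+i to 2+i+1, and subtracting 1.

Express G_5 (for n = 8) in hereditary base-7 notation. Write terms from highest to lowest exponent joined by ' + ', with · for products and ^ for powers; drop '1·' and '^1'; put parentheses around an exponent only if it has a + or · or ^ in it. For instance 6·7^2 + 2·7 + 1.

8 —HB2→ 2^(2 + 1) —bump→ 3^(3 + 1) = 81 —(−1)→ 80
80 —HB3→ 2·3^3 + 2·3^2 + 2·3 + 2 —bump→ 2·4^4 + 2·4^2 + 2·4 + 2 = 554 —(−1)→ 553
553 —HB4→ 2·4^4 + 2·4^2 + 2·4 + 1 —bump→ 2·5^5 + 2·5^2 + 2·5 + 1 = 6311 —(−1)→ 6310
6310 —HB5→ 2·5^5 + 2·5^2 + 2·5 —bump→ 2·6^6 + 2·6^2 + 2·6 = 93396 —(−1)→ 93395
93395 —HB6→ 2·6^6 + 2·6^2 + 6 + 5 —bump→ 2·7^7 + 2·7^2 + 7 + 5 = 1647196 —(−1)→ 1647195
1647195 —HB7→ 2·7^7 + 2·7^2 + 7 + 4 —bump→ 2·8^8 + 2·8^2 + 8 + 4 = 33554572 —(−1)→ 33554571

2·7^7 + 2·7^2 + 7 + 4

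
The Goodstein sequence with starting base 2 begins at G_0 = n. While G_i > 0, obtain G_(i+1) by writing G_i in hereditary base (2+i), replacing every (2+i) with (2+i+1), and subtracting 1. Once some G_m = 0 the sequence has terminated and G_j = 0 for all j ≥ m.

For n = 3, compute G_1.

[0] 3 ≡ 2 + 1 (base 2). Lift 3: 4. −1: 3.
[1] 3 ≡ 3 (base 3). Lift 4: 4. −1: 3.

3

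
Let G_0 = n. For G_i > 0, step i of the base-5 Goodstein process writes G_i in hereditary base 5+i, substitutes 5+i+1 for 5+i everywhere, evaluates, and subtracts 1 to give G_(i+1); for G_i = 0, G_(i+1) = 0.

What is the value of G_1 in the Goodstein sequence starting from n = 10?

10 —HB5→ 2·5 —bump→ 2·6 = 12 —(−1)→ 11
11 —HB6→ 6 + 5 —bump→ 7 + 5 = 12 —(−1)→ 11

11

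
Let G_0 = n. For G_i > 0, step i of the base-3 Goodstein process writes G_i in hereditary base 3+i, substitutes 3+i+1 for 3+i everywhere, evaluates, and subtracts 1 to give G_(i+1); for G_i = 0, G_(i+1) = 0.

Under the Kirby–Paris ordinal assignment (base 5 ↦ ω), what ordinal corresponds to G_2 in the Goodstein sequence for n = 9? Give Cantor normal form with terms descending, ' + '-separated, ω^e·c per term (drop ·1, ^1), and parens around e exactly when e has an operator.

ω·3 + 2

(0) 9|_3 = 3^2 ↦ 4^2|_4 = 16 ⇒ 15
(1) 15|_4 = 3·4 + 3 ↦ 3·5 + 3|_5 = 18 ⇒ 17
(2) 17|_5 = 3·5 + 2 ↦ 3·6 + 2|_6 = 20 ⇒ 19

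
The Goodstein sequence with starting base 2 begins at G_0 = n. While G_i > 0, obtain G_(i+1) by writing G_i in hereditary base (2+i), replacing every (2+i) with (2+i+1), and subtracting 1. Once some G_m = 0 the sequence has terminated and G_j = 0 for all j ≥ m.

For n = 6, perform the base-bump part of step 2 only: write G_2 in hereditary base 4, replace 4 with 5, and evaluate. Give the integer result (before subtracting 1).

3126

step 0: 6 = 2^2 + 2; sub 3 for 2: 3^3 + 3; = 30; G_1 = 30−1 = 29
step 1: 29 = 3^3 + 2; sub 4 for 3: 4^4 + 2; = 258; G_2 = 258−1 = 257
step 2: 257 = 4^4 + 1; sub 5 for 4: 5^5 + 1; = 3126; G_3 = 3126−1 = 3125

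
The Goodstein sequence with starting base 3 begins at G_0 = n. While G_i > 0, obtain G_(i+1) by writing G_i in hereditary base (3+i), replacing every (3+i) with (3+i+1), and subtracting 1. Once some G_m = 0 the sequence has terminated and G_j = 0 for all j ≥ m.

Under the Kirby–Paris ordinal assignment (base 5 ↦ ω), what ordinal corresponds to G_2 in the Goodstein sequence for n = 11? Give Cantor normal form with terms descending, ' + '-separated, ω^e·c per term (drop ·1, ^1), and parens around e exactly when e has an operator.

G_0 = 11. HB_3(11) = 3^2 + 2. Bump = 18. G_1 = 17.
G_1 = 17. HB_4(17) = 4^2 + 1. Bump = 26. G_2 = 25.
G_2 = 25. HB_5(25) = 5^2. Bump = 36. G_3 = 35.

ω^2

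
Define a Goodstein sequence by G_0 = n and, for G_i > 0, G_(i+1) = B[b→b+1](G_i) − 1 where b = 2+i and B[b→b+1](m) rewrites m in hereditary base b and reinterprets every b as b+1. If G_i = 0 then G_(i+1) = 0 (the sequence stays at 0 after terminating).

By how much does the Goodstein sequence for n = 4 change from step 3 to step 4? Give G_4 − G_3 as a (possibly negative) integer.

23

G_0=4  [base 2] 2^2  →[2↦3]→  3^3 = 27  −1 ⇒ G_1=26
G_1=26  [base 3] 2·3^2 + 2·3 + 2  →[3↦4]→  2·4^2 + 2·4 + 2 = 42  −1 ⇒ G_2=41
G_2=41  [base 4] 2·4^2 + 2·4 + 1  →[4↦5]→  2·5^2 + 2·5 + 1 = 61  −1 ⇒ G_3=60
G_3=60  [base 5] 2·5^2 + 2·5  →[5↦6]→  2·6^2 + 2·6 = 84  −1 ⇒ G_4=83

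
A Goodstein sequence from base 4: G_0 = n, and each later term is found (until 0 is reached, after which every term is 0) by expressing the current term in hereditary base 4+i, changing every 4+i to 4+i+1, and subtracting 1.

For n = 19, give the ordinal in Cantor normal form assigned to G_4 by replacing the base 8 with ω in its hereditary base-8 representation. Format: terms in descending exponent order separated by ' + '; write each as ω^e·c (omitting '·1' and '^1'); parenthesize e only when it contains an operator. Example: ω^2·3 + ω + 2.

(0) 19|_4 = 4^2 + 3 ↦ 5^2 + 3|_5 = 28 ⇒ 27
(1) 27|_5 = 5^2 + 2 ↦ 6^2 + 2|_6 = 38 ⇒ 37
(2) 37|_6 = 6^2 + 1 ↦ 7^2 + 1|_7 = 50 ⇒ 49
(3) 49|_7 = 7^2 ↦ 8^2|_8 = 64 ⇒ 63
(4) 63|_8 = 7·8 + 7 ↦ 7·9 + 7|_9 = 70 ⇒ 69

ω·7 + 7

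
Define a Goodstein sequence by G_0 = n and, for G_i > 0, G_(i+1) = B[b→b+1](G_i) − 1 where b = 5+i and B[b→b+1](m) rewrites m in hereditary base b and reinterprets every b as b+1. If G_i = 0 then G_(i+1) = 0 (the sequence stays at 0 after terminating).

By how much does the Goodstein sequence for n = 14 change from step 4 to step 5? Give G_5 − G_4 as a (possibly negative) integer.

1

step 0: 14 = 2·5 + 4; sub 6 for 5: 2·6 + 4; = 16; G_1 = 16−1 = 15
step 1: 15 = 2·6 + 3; sub 7 for 6: 2·7 + 3; = 17; G_2 = 17−1 = 16
step 2: 16 = 2·7 + 2; sub 8 for 7: 2·8 + 2; = 18; G_3 = 18−1 = 17
step 3: 17 = 2·8 + 1; sub 9 for 8: 2·9 + 1; = 19; G_4 = 19−1 = 18
step 4: 18 = 2·9; sub 10 for 9: 2·10; = 20; G_5 = 20−1 = 19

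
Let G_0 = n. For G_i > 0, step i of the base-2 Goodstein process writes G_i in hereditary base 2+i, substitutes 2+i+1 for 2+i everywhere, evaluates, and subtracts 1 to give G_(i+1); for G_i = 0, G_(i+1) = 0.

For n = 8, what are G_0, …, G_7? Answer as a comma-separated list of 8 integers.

8, 80, 553, 6310, 93395, 1647195, 33554571, 774841151

8 —HB2→ 2^(2 + 1) —bump→ 3^(3 + 1) = 81 —(−1)→ 80
80 —HB3→ 2·3^3 + 2·3^2 + 2·3 + 2 —bump→ 2·4^4 + 2·4^2 + 2·4 + 2 = 554 —(−1)→ 553
553 —HB4→ 2·4^4 + 2·4^2 + 2·4 + 1 —bump→ 2·5^5 + 2·5^2 + 2·5 + 1 = 6311 —(−1)→ 6310
6310 —HB5→ 2·5^5 + 2·5^2 + 2·5 —bump→ 2·6^6 + 2·6^2 + 2·6 = 93396 —(−1)→ 93395
93395 —HB6→ 2·6^6 + 2·6^2 + 6 + 5 —bump→ 2·7^7 + 2·7^2 + 7 + 5 = 1647196 —(−1)→ 1647195
1647195 —HB7→ 2·7^7 + 2·7^2 + 7 + 4 —bump→ 2·8^8 + 2·8^2 + 8 + 4 = 33554572 —(−1)→ 33554571
33554571 —HB8→ 2·8^8 + 2·8^2 + 8 + 3 —bump→ 2·9^9 + 2·9^2 + 9 + 3 = 774841152 —(−1)→ 774841151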